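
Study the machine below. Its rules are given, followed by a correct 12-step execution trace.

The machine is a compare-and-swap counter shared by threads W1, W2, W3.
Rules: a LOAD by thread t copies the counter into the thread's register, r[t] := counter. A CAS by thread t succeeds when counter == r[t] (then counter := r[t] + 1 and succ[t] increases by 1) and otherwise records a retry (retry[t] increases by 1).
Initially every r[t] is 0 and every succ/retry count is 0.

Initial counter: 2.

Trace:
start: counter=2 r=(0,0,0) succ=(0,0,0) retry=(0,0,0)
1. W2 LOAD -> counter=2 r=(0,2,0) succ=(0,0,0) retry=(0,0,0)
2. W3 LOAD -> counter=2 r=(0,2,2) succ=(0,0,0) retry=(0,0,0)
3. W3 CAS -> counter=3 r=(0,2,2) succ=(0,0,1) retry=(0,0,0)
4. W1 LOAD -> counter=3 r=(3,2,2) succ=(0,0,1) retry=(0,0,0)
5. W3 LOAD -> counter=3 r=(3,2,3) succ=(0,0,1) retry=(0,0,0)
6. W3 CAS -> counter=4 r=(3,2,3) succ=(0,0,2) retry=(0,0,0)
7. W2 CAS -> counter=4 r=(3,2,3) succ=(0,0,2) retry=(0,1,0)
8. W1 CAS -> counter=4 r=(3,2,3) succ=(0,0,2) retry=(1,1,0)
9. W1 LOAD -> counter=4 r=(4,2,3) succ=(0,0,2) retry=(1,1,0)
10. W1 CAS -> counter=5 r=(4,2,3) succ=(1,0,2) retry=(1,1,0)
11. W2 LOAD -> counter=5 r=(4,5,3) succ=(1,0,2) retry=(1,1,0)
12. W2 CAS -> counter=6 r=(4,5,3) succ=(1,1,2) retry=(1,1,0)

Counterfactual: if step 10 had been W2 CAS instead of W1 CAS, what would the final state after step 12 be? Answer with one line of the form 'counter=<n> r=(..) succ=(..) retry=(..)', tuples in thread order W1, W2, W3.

(re-executing from step 10 with the substitution; state before step 10: counter=4 r=(4,2,3) succ=(0,0,2) retry=(1,1,0))
10. W2 CAS -> counter=4 r=(4,2,3) succ=(0,0,2) retry=(1,2,0)
11. W2 LOAD -> counter=4 r=(4,4,3) succ=(0,0,2) retry=(1,2,0)
12. W2 CAS -> counter=5 r=(4,4,3) succ=(0,1,2) retry=(1,2,0)

counter=5 r=(4,4,3) succ=(0,1,2) retry=(1,2,0)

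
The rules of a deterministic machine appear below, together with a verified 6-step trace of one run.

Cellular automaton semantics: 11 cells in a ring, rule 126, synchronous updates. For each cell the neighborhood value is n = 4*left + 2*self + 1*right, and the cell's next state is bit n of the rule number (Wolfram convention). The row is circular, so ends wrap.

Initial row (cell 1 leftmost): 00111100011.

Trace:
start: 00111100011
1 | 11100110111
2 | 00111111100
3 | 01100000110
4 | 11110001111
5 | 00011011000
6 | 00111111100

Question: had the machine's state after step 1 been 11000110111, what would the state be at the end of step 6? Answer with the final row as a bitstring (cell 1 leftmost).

state after step 1 := 11000110111
2 | 01101111100
3 | 11111000110
4 | 10001101111
5 | 11011111000
6 | 11110001101

11110001101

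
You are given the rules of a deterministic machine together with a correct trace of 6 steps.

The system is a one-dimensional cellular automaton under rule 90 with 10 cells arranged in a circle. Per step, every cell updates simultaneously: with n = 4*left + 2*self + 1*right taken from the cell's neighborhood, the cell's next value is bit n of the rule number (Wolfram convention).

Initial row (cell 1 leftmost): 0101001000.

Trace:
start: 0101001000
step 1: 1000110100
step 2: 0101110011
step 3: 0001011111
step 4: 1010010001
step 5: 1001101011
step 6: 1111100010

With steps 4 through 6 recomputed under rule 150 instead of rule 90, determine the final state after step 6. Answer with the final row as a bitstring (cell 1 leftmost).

1101000111

(re-executing steps 4..6 under rule 150; state before step 4: 0001011111)
step 4: 1011001110
step 5: 1000110100
step 6: 1101000111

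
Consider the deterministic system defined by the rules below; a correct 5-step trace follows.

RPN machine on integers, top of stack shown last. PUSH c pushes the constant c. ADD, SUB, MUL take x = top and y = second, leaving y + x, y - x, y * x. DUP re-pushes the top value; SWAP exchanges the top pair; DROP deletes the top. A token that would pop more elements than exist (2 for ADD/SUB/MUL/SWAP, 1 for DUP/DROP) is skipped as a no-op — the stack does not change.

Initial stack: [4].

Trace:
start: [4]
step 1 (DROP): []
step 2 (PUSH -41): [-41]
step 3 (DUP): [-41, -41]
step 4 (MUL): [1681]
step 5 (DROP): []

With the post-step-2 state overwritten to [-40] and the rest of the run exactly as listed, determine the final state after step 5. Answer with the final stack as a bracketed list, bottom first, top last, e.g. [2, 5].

[]

state after step 2 := [-40]
step 3 (DUP): [-40, -40]
step 4 (MUL): [1600]
step 5 (DROP): []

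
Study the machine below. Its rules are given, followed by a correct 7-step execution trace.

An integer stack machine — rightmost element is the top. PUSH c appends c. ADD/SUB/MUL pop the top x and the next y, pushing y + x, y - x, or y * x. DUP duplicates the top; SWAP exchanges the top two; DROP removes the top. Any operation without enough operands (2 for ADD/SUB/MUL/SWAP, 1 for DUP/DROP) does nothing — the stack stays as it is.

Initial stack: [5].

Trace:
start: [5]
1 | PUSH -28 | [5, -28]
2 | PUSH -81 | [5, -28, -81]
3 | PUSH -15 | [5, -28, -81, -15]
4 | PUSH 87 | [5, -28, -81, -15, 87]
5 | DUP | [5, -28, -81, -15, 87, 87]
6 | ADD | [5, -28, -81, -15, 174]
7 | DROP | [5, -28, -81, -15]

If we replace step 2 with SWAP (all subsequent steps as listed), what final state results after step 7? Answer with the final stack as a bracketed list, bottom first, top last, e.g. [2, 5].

[-28, 5, -15]

(re-executing from step 2 with the substitution; state before step 2: [5, -28])
2 | SWAP | [-28, 5]
3 | PUSH -15 | [-28, 5, -15]
4 | PUSH 87 | [-28, 5, -15, 87]
5 | DUP | [-28, 5, -15, 87, 87]
6 | ADD | [-28, 5, -15, 174]
7 | DROP | [-28, 5, -15]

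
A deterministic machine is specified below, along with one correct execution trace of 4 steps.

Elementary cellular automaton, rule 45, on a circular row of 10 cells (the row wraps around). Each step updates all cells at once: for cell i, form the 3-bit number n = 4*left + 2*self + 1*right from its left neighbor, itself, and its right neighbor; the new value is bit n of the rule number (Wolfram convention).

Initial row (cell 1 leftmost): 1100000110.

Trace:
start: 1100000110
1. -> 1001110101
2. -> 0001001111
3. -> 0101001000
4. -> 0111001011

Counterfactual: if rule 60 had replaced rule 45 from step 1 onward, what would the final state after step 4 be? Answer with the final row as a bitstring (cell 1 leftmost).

(re-executing steps 1..4 under rule 60; state before step 1: 1100000110)
1. -> 1010000101
2. -> 0111000111
3. -> 1100100100
4. -> 1010110110

1010110110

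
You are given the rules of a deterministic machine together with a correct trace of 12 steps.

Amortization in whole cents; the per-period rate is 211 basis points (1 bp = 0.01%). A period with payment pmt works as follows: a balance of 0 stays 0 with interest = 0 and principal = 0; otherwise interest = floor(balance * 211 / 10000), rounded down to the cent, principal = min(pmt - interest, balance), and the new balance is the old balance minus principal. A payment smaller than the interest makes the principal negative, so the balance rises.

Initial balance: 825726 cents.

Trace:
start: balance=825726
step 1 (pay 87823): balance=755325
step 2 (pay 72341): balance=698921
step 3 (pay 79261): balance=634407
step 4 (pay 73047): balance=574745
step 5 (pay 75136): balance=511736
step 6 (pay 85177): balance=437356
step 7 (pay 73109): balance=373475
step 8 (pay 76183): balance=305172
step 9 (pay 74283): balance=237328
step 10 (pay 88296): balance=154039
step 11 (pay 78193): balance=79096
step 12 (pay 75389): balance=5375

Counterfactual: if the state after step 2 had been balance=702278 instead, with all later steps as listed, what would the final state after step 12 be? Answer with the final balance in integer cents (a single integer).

state after step 2 := balance=702278
step 3 (pay 79261): balance=637835
step 4 (pay 73047): balance=578246
step 5 (pay 75136): balance=515310
step 6 (pay 85177): balance=441006
step 7 (pay 73109): balance=377202
step 8 (pay 76183): balance=308977
step 9 (pay 74283): balance=241213
step 10 (pay 88296): balance=158006
step 11 (pay 78193): balance=83146
step 12 (pay 75389): balance=9511

9511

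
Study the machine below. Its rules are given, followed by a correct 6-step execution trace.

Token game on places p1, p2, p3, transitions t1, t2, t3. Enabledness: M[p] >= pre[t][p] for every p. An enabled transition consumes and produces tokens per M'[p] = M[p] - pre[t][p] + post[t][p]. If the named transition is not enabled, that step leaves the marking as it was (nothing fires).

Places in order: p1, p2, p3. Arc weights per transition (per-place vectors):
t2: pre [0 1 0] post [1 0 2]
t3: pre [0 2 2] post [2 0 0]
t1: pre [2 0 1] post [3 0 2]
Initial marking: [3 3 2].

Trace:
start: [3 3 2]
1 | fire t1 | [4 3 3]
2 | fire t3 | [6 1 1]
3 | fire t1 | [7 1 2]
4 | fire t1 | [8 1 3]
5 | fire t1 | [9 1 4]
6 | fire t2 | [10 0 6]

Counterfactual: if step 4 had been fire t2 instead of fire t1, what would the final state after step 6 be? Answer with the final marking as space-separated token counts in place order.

(re-executing from step 4 with the substitution; state before step 4: [7 1 2])
4 | fire t2 | [8 0 4]
5 | fire t1 | [9 0 5]
6 | fire t2 | [9 0 5]

9 0 5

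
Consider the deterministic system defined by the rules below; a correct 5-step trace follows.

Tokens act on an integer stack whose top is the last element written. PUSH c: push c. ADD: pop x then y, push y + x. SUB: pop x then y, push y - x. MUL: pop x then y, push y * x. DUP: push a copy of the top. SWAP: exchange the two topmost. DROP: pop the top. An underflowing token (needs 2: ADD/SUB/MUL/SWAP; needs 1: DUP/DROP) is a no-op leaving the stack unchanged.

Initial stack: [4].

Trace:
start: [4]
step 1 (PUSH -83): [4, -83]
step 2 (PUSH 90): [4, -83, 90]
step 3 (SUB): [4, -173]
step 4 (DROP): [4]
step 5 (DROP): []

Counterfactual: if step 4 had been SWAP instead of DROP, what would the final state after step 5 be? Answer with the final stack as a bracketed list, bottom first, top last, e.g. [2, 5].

(re-executing from step 4 with the substitution; state before step 4: [4, -173])
step 4 (SWAP): [-173, 4]
step 5 (DROP): [-173]

[-173]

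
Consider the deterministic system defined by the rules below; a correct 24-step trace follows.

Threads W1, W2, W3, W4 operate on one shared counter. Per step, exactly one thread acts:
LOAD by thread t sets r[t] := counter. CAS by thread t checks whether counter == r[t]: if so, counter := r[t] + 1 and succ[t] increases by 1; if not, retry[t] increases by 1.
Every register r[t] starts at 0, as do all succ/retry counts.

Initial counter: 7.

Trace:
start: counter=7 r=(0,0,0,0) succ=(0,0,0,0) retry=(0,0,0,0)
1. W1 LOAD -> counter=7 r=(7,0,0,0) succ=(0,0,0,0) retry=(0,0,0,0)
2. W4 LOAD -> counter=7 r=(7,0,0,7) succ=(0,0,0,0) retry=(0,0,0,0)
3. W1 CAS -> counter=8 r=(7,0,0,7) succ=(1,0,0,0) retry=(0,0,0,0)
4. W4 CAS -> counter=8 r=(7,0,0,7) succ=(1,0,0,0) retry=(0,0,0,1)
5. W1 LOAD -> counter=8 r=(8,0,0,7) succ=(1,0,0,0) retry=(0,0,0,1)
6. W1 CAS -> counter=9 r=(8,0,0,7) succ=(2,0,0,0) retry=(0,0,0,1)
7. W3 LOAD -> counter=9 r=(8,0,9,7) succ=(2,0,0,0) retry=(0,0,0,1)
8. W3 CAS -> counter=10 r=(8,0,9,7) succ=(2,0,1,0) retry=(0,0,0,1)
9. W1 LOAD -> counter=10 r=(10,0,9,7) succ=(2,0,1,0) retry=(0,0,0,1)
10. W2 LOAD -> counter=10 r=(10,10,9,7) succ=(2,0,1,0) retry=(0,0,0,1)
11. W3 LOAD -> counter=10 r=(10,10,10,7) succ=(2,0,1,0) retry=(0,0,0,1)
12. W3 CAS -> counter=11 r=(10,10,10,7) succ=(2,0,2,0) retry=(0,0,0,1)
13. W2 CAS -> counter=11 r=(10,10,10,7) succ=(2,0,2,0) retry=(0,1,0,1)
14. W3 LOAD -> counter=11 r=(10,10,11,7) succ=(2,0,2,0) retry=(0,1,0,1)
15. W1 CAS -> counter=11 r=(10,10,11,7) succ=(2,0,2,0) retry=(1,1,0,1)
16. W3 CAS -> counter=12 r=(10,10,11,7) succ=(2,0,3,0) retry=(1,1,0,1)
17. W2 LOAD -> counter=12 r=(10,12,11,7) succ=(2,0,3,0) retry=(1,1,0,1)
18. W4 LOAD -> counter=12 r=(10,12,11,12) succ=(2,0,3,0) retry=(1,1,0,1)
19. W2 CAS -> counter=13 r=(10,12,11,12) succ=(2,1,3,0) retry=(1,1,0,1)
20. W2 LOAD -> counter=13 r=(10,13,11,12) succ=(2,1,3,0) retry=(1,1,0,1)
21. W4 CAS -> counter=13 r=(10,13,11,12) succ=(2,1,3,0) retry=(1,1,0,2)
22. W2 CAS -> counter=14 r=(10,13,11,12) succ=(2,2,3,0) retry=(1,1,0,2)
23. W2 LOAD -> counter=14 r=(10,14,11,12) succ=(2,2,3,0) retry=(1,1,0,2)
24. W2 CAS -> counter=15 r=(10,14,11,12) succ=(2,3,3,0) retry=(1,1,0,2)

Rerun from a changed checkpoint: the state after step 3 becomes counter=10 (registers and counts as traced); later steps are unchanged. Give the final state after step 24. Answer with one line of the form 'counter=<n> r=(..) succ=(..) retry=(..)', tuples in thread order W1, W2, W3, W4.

state after step 3 := counter=10 r=(7,0,0,7) succ=(1,0,0,0) retry=(0,0,0,0)
4. W4 CAS -> counter=10 r=(7,0,0,7) succ=(1,0,0,0) retry=(0,0,0,1)
5. W1 LOAD -> counter=10 r=(10,0,0,7) succ=(1,0,0,0) retry=(0,0,0,1)
6. W1 CAS -> counter=11 r=(10,0,0,7) succ=(2,0,0,0) retry=(0,0,0,1)
7. W3 LOAD -> counter=11 r=(10,0,11,7) succ=(2,0,0,0) retry=(0,0,0,1)
8. W3 CAS -> counter=12 r=(10,0,11,7) succ=(2,0,1,0) retry=(0,0,0,1)
9. W1 LOAD -> counter=12 r=(12,0,11,7) succ=(2,0,1,0) retry=(0,0,0,1)
10. W2 LOAD -> counter=12 r=(12,12,11,7) succ=(2,0,1,0) retry=(0,0,0,1)
11. W3 LOAD -> counter=12 r=(12,12,12,7) succ=(2,0,1,0) retry=(0,0,0,1)
12. W3 CAS -> counter=13 r=(12,12,12,7) succ=(2,0,2,0) retry=(0,0,0,1)
13. W2 CAS -> counter=13 r=(12,12,12,7) succ=(2,0,2,0) retry=(0,1,0,1)
14. W3 LOAD -> counter=13 r=(12,12,13,7) succ=(2,0,2,0) retry=(0,1,0,1)
15. W1 CAS -> counter=13 r=(12,12,13,7) succ=(2,0,2,0) retry=(1,1,0,1)
16. W3 CAS -> counter=14 r=(12,12,13,7) succ=(2,0,3,0) retry=(1,1,0,1)
17. W2 LOAD -> counter=14 r=(12,14,13,7) succ=(2,0,3,0) retry=(1,1,0,1)
18. W4 LOAD -> counter=14 r=(12,14,13,14) succ=(2,0,3,0) retry=(1,1,0,1)
19. W2 CAS -> counter=15 r=(12,14,13,14) succ=(2,1,3,0) retry=(1,1,0,1)
20. W2 LOAD -> counter=15 r=(12,15,13,14) succ=(2,1,3,0) retry=(1,1,0,1)
21. W4 CAS -> counter=15 r=(12,15,13,14) succ=(2,1,3,0) retry=(1,1,0,2)
22. W2 CAS -> counter=16 r=(12,15,13,14) succ=(2,2,3,0) retry=(1,1,0,2)
23. W2 LOAD -> counter=16 r=(12,16,13,14) succ=(2,2,3,0) retry=(1,1,0,2)
24. W2 CAS -> counter=17 r=(12,16,13,14) succ=(2,3,3,0) retry=(1,1,0,2)

counter=17 r=(12,16,13,14) succ=(2,3,3,0) retry=(1,1,0,2)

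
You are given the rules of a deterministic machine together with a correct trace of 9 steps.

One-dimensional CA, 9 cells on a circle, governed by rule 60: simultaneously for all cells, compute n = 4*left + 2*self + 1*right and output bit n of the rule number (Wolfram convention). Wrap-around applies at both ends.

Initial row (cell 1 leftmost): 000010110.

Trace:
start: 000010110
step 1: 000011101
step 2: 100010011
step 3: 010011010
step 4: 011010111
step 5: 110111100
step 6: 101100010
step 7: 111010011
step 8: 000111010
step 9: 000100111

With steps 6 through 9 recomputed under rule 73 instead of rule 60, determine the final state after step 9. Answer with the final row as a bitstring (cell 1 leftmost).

(re-executing steps 6..9 under rule 73; state before step 6: 110111100)
step 6: 110100100
step 7: 110000000
step 8: 110111110
step 9: 110100010

110100010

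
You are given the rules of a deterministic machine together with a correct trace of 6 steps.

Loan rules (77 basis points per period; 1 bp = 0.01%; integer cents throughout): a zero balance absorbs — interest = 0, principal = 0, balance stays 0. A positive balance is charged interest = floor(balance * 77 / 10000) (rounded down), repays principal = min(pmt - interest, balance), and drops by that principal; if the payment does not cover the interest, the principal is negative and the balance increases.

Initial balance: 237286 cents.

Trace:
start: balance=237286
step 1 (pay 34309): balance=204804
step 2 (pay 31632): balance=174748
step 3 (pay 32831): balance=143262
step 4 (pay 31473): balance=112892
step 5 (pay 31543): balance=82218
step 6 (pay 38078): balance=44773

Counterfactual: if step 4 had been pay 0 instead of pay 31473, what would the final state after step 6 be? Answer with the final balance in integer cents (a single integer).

76732

(re-executing from step 4 with the substitution; state before step 4: balance=143262)
step 4 (pay 0): balance=144365
step 5 (pay 31543): balance=113933
step 6 (pay 38078): balance=76732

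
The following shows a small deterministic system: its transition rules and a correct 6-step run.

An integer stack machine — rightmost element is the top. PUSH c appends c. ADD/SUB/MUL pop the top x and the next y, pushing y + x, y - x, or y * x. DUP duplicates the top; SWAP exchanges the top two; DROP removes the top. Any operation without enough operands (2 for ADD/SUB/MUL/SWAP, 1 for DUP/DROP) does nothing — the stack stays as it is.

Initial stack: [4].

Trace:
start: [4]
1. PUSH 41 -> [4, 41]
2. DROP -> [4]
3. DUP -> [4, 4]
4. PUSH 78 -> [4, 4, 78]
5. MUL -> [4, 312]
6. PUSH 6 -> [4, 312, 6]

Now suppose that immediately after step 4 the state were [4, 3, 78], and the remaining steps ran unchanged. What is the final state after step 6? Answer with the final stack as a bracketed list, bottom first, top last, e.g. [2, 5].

state after step 4 := [4, 3, 78]
5. MUL -> [4, 234]
6. PUSH 6 -> [4, 234, 6]

[4, 234, 6]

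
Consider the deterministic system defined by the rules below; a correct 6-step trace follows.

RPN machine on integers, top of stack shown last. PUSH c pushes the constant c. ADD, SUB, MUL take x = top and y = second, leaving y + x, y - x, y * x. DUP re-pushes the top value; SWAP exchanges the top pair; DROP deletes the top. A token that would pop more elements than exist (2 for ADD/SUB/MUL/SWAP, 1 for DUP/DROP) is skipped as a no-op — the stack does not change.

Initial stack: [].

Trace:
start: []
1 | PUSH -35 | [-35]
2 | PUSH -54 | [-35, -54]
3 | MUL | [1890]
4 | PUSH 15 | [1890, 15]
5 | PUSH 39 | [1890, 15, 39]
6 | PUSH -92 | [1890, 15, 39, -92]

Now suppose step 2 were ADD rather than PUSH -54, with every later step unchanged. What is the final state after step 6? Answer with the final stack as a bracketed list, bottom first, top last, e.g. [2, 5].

[-35, 15, 39, -92]

(re-executing from step 2 with the substitution; state before step 2: [-35])
2 | ADD | [-35]
3 | MUL | [-35]
4 | PUSH 15 | [-35, 15]
5 | PUSH 39 | [-35, 15, 39]
6 | PUSH -92 | [-35, 15, 39, -92]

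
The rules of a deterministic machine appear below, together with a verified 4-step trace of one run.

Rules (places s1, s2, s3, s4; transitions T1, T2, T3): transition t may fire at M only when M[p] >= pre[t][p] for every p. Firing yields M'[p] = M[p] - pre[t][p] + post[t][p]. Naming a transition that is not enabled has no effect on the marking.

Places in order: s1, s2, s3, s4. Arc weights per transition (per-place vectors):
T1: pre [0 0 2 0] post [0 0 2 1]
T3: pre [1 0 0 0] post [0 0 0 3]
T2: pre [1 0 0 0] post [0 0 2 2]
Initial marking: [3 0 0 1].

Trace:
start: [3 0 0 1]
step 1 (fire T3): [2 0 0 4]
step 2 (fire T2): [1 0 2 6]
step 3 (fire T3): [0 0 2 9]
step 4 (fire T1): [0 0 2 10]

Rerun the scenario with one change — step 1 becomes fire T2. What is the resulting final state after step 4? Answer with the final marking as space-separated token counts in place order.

0 0 4 9

(re-executing from step 1 with the substitution; state before step 1: [3 0 0 1])
step 1 (fire T2): [2 0 2 3]
step 2 (fire T2): [1 0 4 5]
step 3 (fire T3): [0 0 4 8]
step 4 (fire T1): [0 0 4 9]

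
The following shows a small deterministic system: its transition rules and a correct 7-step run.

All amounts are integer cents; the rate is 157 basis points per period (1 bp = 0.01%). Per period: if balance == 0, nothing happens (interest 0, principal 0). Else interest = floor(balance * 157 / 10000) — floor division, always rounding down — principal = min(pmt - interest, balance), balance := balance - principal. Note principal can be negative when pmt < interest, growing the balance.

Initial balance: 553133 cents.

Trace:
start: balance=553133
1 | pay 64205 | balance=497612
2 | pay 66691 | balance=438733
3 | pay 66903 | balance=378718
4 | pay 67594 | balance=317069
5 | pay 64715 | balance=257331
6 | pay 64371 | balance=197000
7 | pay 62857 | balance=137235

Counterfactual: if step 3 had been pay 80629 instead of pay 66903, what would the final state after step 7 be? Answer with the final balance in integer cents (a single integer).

(re-executing from step 3 with the substitution; state before step 3: balance=438733)
3 | pay 80629 | balance=364992
4 | pay 67594 | balance=303128
5 | pay 64715 | balance=243172
6 | pay 64371 | balance=182618
7 | pay 62857 | balance=122628

122628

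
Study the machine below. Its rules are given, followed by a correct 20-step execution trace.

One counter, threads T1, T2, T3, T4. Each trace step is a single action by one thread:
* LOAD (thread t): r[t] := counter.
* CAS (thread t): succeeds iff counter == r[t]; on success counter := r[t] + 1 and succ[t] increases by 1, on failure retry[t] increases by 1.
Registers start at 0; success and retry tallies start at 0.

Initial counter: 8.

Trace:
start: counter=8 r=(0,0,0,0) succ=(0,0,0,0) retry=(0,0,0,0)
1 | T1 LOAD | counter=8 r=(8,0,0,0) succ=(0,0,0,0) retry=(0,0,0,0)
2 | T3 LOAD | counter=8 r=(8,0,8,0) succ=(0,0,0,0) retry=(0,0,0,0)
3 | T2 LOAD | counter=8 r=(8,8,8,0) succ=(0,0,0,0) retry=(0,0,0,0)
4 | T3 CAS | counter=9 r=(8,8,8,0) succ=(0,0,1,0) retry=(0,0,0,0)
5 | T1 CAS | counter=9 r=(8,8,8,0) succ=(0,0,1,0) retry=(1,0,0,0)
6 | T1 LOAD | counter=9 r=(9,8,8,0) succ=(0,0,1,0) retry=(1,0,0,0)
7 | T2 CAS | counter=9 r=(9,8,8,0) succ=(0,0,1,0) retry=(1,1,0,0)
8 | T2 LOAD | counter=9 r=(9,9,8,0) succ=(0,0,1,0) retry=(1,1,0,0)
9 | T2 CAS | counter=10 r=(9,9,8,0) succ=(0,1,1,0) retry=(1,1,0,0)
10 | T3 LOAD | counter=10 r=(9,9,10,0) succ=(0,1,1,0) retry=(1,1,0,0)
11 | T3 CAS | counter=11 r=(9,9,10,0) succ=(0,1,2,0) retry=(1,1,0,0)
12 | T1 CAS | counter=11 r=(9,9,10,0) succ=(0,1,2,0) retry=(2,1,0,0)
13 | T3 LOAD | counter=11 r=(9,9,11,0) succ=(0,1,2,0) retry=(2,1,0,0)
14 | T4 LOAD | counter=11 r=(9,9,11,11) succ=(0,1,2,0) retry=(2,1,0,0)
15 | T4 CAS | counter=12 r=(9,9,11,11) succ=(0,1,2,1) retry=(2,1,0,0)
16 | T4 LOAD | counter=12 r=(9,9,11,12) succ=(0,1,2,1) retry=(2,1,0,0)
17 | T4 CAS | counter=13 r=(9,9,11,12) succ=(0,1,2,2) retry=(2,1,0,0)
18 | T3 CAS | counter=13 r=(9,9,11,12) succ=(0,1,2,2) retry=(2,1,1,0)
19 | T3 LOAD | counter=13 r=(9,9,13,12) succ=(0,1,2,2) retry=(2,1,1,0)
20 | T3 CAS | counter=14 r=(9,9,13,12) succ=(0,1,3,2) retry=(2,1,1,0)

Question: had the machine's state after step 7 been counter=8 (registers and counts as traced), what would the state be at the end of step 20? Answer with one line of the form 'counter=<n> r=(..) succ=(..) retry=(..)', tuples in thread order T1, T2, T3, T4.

counter=13 r=(9,8,12,11) succ=(0,1,3,2) retry=(2,1,1,0)

state after step 7 := counter=8 r=(9,8,8,0) succ=(0,0,1,0) retry=(1,1,0,0)
8 | T2 LOAD | counter=8 r=(9,8,8,0) succ=(0,0,1,0) retry=(1,1,0,0)
9 | T2 CAS | counter=9 r=(9,8,8,0) succ=(0,1,1,0) retry=(1,1,0,0)
10 | T3 LOAD | counter=9 r=(9,8,9,0) succ=(0,1,1,0) retry=(1,1,0,0)
11 | T3 CAS | counter=10 r=(9,8,9,0) succ=(0,1,2,0) retry=(1,1,0,0)
12 | T1 CAS | counter=10 r=(9,8,9,0) succ=(0,1,2,0) retry=(2,1,0,0)
13 | T3 LOAD | counter=10 r=(9,8,10,0) succ=(0,1,2,0) retry=(2,1,0,0)
14 | T4 LOAD | counter=10 r=(9,8,10,10) succ=(0,1,2,0) retry=(2,1,0,0)
15 | T4 CAS | counter=11 r=(9,8,10,10) succ=(0,1,2,1) retry=(2,1,0,0)
16 | T4 LOAD | counter=11 r=(9,8,10,11) succ=(0,1,2,1) retry=(2,1,0,0)
17 | T4 CAS | counter=12 r=(9,8,10,11) succ=(0,1,2,2) retry=(2,1,0,0)
18 | T3 CAS | counter=12 r=(9,8,10,11) succ=(0,1,2,2) retry=(2,1,1,0)
19 | T3 LOAD | counter=12 r=(9,8,12,11) succ=(0,1,2,2) retry=(2,1,1,0)
20 | T3 CAS | counter=13 r=(9,8,12,11) succ=(0,1,3,2) retry=(2,1,1,0)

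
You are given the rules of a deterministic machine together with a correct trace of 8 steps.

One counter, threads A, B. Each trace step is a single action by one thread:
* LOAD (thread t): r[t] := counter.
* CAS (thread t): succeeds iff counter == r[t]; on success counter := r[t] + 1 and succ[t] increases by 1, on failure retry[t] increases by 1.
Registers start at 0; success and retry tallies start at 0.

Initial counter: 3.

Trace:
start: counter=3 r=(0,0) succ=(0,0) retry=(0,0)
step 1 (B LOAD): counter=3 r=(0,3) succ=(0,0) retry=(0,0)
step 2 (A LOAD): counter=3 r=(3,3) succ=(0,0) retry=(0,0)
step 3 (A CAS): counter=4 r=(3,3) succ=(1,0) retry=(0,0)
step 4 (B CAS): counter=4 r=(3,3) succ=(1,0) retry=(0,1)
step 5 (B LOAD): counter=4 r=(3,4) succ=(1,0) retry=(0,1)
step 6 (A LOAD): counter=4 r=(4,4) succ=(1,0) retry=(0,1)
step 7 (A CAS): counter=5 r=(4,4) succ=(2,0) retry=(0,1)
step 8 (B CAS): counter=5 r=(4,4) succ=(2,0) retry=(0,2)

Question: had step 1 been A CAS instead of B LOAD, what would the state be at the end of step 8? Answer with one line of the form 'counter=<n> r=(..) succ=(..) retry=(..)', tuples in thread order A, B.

counter=5 r=(4,4) succ=(2,0) retry=(1,2)

(re-executing from step 1 with the substitution; state before step 1: counter=3 r=(0,0) succ=(0,0) retry=(0,0))
step 1 (A CAS): counter=3 r=(0,0) succ=(0,0) retry=(1,0)
step 2 (A LOAD): counter=3 r=(3,0) succ=(0,0) retry=(1,0)
step 3 (A CAS): counter=4 r=(3,0) succ=(1,0) retry=(1,0)
step 4 (B CAS): counter=4 r=(3,0) succ=(1,0) retry=(1,1)
step 5 (B LOAD): counter=4 r=(3,4) succ=(1,0) retry=(1,1)
step 6 (A LOAD): counter=4 r=(4,4) succ=(1,0) retry=(1,1)
step 7 (A CAS): counter=5 r=(4,4) succ=(2,0) retry=(1,1)
step 8 (B CAS): counter=5 r=(4,4) succ=(2,0) retry=(1,2)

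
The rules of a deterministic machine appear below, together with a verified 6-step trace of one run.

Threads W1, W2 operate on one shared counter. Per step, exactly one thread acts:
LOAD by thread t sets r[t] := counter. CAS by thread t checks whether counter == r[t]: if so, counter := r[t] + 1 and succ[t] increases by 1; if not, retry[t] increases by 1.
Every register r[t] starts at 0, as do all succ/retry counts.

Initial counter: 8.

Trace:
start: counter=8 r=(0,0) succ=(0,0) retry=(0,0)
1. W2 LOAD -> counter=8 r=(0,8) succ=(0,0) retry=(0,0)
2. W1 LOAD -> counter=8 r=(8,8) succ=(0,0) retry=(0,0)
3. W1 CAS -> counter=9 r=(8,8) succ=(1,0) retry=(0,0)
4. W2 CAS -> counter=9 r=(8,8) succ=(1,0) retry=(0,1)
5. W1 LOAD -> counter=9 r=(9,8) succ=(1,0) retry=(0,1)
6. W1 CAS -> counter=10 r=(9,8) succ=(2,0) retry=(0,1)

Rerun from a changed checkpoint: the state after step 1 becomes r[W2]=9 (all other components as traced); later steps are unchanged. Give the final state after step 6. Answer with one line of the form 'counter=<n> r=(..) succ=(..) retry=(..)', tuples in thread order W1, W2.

state after step 1 := counter=8 r=(0,9) succ=(0,0) retry=(0,0)
2. W1 LOAD -> counter=8 r=(8,9) succ=(0,0) retry=(0,0)
3. W1 CAS -> counter=9 r=(8,9) succ=(1,0) retry=(0,0)
4. W2 CAS -> counter=10 r=(8,9) succ=(1,1) retry=(0,0)
5. W1 LOAD -> counter=10 r=(10,9) succ=(1,1) retry=(0,0)
6. W1 CAS -> counter=11 r=(10,9) succ=(2,1) retry=(0,0)

counter=11 r=(10,9) succ=(2,1) retry=(0,0)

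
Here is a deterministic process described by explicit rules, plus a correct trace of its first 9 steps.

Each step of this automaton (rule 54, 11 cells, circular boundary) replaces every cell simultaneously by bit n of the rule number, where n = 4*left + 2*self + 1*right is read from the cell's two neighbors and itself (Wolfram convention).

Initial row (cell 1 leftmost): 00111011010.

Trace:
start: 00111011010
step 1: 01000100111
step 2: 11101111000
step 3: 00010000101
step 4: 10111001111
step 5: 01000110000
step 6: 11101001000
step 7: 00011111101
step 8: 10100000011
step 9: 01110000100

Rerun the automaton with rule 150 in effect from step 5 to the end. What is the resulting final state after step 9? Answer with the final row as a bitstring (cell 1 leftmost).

00001001101

(re-executing steps 5..9 under rule 150; state before step 5: 10111001111)
step 5: 00010110111
step 6: 10110000010
step 7: 10001000110
step 8: 11011101000
step 9: 00001001101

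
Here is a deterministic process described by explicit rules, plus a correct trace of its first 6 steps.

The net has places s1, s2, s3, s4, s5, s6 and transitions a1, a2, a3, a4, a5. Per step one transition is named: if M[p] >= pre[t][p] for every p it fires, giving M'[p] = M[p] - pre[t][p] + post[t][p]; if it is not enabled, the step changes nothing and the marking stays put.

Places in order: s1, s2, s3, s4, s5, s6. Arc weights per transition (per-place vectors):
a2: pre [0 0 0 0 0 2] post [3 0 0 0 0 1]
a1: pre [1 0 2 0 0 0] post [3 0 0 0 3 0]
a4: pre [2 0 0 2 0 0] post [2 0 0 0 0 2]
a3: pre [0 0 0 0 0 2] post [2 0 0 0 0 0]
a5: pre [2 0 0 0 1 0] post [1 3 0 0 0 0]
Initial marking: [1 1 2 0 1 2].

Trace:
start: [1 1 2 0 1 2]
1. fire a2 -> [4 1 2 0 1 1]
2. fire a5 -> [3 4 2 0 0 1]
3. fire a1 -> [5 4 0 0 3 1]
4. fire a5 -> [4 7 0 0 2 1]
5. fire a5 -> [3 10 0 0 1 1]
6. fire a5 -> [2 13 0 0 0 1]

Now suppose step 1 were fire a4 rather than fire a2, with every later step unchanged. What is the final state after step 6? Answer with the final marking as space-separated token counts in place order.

1 7 0 0 2 2

(re-executing from step 1 with the substitution; state before step 1: [1 1 2 0 1 2])
1. fire a4 -> [1 1 2 0 1 2]
2. fire a5 -> [1 1 2 0 1 2]
3. fire a1 -> [3 1 0 0 4 2]
4. fire a5 -> [2 4 0 0 3 2]
5. fire a5 -> [1 7 0 0 2 2]
6. fire a5 -> [1 7 0 0 2 2]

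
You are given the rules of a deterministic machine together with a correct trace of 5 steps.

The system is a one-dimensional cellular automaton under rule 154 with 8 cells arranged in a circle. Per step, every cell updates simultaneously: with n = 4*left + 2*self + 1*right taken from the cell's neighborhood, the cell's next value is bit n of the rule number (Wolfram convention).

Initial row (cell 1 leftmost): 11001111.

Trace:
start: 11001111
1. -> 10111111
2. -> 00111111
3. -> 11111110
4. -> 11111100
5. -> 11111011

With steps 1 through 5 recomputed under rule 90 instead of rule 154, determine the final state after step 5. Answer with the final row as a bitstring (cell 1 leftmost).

00000000

(re-executing steps 1..5 under rule 90; state before step 1: 11001111)
1. -> 01111000
2. -> 11001100
3. -> 11111111
4. -> 00000000
5. -> 00000000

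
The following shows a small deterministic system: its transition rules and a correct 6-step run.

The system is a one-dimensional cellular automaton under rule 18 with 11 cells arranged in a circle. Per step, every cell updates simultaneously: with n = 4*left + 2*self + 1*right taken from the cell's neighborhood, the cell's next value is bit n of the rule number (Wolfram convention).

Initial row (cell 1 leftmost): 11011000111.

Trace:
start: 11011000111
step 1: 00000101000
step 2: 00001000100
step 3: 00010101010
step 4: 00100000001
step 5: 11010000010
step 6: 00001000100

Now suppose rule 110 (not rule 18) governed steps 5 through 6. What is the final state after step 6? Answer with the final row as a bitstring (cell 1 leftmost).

11100000111

(re-executing steps 5..6 under rule 110; state before step 5: 00100000001)
step 5: 01100000011
step 6: 11100000111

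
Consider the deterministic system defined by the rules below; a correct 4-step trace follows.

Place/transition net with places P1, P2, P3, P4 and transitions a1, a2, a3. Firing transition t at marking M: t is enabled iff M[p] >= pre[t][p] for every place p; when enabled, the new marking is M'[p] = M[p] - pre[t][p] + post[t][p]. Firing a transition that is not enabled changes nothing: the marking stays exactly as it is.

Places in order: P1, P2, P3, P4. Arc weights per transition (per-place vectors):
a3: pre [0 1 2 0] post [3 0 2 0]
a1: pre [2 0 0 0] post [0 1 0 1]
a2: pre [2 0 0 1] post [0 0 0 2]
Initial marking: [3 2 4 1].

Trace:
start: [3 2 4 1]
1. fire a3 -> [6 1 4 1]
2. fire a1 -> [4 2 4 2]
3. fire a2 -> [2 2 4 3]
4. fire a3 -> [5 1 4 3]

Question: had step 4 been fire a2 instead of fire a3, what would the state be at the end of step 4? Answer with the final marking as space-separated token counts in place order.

(re-executing from step 4 with the substitution; state before step 4: [2 2 4 3])
4. fire a2 -> [0 2 4 4]

0 2 4 4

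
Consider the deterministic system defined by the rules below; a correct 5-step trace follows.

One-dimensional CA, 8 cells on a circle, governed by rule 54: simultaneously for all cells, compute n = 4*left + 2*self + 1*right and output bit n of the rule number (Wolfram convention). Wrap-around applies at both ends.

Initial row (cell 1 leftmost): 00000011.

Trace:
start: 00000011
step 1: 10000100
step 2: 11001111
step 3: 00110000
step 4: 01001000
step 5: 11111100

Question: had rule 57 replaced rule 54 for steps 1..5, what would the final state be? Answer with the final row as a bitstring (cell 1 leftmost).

(re-executing steps 1..5 under rule 57; state before step 1: 00000011)
step 1: 11111010
step 2: 10000101
step 3: 01110011
step 4: 11001010
step 5: 10100101

10100101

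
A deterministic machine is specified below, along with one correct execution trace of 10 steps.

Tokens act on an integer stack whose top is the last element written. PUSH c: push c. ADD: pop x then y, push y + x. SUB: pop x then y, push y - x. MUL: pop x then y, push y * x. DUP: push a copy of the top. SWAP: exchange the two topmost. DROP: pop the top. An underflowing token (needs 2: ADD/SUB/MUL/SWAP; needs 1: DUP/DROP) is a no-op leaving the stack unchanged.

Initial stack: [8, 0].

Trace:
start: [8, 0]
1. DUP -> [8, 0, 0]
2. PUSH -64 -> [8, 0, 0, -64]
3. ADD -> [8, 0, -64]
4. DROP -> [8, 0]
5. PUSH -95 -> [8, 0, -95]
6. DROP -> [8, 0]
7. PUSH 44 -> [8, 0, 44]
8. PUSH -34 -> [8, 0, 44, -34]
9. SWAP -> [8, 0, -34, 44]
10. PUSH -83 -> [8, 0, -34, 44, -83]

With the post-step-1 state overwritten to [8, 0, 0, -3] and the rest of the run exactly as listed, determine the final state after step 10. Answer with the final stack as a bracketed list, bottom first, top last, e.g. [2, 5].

[8, 0, 0, -34, 44, -83]

state after step 1 := [8, 0, 0, -3]
2. PUSH -64 -> [8, 0, 0, -3, -64]
3. ADD -> [8, 0, 0, -67]
4. DROP -> [8, 0, 0]
5. PUSH -95 -> [8, 0, 0, -95]
6. DROP -> [8, 0, 0]
7. PUSH 44 -> [8, 0, 0, 44]
8. PUSH -34 -> [8, 0, 0, 44, -34]
9. SWAP -> [8, 0, 0, -34, 44]
10. PUSH -83 -> [8, 0, 0, -34, 44, -83]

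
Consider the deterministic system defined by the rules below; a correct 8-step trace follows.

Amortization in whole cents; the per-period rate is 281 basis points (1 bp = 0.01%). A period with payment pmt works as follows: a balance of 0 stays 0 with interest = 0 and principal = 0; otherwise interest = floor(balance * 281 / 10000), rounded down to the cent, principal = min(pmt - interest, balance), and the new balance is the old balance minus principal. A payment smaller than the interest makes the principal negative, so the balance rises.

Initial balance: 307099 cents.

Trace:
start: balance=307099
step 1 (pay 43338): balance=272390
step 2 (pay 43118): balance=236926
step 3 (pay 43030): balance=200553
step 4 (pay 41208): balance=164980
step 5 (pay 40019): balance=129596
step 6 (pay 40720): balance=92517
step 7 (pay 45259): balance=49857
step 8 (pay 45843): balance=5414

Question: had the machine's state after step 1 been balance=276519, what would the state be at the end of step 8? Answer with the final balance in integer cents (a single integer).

state after step 1 := balance=276519
step 2 (pay 43118): balance=241171
step 3 (pay 43030): balance=204917
step 4 (pay 41208): balance=169467
step 5 (pay 40019): balance=134210
step 6 (pay 40720): balance=97261
step 7 (pay 45259): balance=54735
step 8 (pay 45843): balance=10430

10430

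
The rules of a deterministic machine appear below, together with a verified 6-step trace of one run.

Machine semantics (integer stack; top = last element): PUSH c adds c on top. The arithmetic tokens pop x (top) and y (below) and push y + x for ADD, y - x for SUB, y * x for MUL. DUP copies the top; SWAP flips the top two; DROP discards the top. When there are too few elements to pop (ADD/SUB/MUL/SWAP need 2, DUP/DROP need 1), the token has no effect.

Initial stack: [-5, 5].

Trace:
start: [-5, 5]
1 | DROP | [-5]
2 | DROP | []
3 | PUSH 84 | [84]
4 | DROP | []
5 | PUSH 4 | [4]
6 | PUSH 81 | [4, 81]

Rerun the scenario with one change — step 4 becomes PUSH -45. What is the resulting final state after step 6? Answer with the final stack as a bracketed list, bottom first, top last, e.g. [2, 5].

(re-executing from step 4 with the substitution; state before step 4: [84])
4 | PUSH -45 | [84, -45]
5 | PUSH 4 | [84, -45, 4]
6 | PUSH 81 | [84, -45, 4, 81]

[84, -45, 4, 81]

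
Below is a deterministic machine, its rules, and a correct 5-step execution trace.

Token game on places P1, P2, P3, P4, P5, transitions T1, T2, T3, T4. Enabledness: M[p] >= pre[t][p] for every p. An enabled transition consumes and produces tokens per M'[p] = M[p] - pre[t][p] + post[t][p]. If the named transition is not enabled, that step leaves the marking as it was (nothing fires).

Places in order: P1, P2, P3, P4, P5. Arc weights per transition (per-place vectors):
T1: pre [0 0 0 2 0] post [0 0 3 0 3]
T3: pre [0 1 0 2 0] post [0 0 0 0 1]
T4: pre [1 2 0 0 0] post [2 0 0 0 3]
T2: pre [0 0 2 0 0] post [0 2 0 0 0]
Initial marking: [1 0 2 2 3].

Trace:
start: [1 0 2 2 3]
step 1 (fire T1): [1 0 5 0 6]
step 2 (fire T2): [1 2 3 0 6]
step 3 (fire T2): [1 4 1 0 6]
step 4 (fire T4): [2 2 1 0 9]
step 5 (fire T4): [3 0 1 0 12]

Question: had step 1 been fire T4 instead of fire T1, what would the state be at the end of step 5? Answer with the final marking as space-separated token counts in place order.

(re-executing from step 1 with the substitution; state before step 1: [1 0 2 2 3])
step 1 (fire T4): [1 0 2 2 3]
step 2 (fire T2): [1 2 0 2 3]
step 3 (fire T2): [1 2 0 2 3]
step 4 (fire T4): [2 0 0 2 6]
step 5 (fire T4): [2 0 0 2 6]

2 0 0 2 6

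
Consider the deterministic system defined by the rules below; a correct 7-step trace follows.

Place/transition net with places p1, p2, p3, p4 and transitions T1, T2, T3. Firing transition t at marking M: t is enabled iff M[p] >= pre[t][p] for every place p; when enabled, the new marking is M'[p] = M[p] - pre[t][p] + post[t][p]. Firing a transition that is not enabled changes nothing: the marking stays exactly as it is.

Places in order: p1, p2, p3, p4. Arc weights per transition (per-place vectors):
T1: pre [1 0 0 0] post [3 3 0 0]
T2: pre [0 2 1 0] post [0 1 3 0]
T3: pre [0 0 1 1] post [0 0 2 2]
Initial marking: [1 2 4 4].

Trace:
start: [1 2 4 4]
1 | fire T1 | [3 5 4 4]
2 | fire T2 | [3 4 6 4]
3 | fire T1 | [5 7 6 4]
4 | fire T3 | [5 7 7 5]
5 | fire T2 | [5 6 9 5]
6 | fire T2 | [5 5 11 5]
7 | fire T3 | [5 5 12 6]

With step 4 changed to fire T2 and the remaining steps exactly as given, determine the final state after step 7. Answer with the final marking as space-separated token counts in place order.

5 4 13 5

(re-executing from step 4 with the substitution; state before step 4: [5 7 6 4])
4 | fire T2 | [5 6 8 4]
5 | fire T2 | [5 5 10 4]
6 | fire T2 | [5 4 12 4]
7 | fire T3 | [5 4 13 5]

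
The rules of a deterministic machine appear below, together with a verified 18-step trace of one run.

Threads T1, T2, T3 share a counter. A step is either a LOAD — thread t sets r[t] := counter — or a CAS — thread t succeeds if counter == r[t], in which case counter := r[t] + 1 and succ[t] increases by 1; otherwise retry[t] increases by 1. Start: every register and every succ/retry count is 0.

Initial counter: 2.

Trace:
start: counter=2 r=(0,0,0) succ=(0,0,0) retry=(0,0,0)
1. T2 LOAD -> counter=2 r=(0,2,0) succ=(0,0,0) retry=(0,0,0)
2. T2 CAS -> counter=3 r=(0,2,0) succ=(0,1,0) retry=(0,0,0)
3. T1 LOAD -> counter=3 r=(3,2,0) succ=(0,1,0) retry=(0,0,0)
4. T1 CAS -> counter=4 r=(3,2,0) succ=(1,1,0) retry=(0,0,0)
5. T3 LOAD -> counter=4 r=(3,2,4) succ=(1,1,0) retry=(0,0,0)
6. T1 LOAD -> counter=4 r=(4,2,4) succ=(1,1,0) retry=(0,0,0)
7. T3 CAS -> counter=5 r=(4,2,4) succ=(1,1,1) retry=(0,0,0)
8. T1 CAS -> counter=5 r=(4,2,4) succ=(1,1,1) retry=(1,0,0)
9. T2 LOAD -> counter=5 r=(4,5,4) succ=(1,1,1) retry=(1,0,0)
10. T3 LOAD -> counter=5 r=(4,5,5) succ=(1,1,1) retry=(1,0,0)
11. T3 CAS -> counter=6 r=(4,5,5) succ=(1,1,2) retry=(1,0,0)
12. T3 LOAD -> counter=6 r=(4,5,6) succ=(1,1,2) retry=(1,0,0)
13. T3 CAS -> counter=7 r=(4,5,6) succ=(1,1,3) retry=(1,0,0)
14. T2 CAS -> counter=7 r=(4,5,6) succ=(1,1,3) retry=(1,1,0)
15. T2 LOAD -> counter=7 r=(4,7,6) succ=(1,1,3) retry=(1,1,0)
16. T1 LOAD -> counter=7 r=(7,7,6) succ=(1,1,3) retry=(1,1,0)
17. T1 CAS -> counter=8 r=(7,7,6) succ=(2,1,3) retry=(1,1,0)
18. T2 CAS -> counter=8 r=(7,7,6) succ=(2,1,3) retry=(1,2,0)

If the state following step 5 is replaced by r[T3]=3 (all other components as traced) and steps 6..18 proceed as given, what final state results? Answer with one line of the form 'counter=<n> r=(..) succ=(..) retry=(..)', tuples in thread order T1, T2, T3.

counter=8 r=(7,7,6) succ=(3,1,2) retry=(0,2,1)

state after step 5 := counter=4 r=(3,2,3) succ=(1,1,0) retry=(0,0,0)
6. T1 LOAD -> counter=4 r=(4,2,3) succ=(1,1,0) retry=(0,0,0)
7. T3 CAS -> counter=4 r=(4,2,3) succ=(1,1,0) retry=(0,0,1)
8. T1 CAS -> counter=5 r=(4,2,3) succ=(2,1,0) retry=(0,0,1)
9. T2 LOAD -> counter=5 r=(4,5,3) succ=(2,1,0) retry=(0,0,1)
10. T3 LOAD -> counter=5 r=(4,5,5) succ=(2,1,0) retry=(0,0,1)
11. T3 CAS -> counter=6 r=(4,5,5) succ=(2,1,1) retry=(0,0,1)
12. T3 LOAD -> counter=6 r=(4,5,6) succ=(2,1,1) retry=(0,0,1)
13. T3 CAS -> counter=7 r=(4,5,6) succ=(2,1,2) retry=(0,0,1)
14. T2 CAS -> counter=7 r=(4,5,6) succ=(2,1,2) retry=(0,1,1)
15. T2 LOAD -> counter=7 r=(4,7,6) succ=(2,1,2) retry=(0,1,1)
16. T1 LOAD -> counter=7 r=(7,7,6) succ=(2,1,2) retry=(0,1,1)
17. T1 CAS -> counter=8 r=(7,7,6) succ=(3,1,2) retry=(0,1,1)
18. T2 CAS -> counter=8 r=(7,7,6) succ=(3,1,2) retry=(0,2,1)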